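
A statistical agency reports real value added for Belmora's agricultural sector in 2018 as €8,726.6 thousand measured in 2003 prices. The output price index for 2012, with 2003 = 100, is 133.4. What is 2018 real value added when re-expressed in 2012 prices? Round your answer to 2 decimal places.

Real value added in 2012 prices = Real value added in 2003 prices × (P_2012/P_2003) = 8726.6 × 1.334 = 11641.28.

€11,641.28 thousand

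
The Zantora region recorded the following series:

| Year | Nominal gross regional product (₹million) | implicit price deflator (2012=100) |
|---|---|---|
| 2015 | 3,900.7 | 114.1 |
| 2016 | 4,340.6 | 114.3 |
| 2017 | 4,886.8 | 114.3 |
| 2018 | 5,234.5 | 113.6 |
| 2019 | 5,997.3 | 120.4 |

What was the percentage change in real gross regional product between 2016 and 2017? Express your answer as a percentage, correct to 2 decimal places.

12.58%

Real gross regional product 2016 = 4340.6/1.143 = 3797.55.
Real gross regional product 2017 = 4886.8/1.143 = 4275.42.
Change = 4275.42/3797.55 − 1 = 0.1258.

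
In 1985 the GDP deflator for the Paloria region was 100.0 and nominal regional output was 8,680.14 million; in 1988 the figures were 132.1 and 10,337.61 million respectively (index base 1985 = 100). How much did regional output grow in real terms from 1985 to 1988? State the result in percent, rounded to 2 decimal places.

-9.84%

Real regional output 1985 = 8680.14 / 1.000 = 8680.14.
Real regional output 1988 = 10337.61 / 1.321 = 7825.59.
Real growth = 7825.59 / 8680.14 − 1 = -0.0984.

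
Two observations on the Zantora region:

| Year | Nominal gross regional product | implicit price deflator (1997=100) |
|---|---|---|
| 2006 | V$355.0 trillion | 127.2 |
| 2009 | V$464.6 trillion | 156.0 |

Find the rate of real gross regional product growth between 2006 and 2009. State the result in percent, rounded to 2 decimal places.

Real gross regional product 2006 = 355.0 / 1.272 = 279.09.
Real gross regional product 2009 = 464.6 / 1.560 = 297.82.
Real growth = 297.82 / 279.09 − 1 = 0.0671.

6.71%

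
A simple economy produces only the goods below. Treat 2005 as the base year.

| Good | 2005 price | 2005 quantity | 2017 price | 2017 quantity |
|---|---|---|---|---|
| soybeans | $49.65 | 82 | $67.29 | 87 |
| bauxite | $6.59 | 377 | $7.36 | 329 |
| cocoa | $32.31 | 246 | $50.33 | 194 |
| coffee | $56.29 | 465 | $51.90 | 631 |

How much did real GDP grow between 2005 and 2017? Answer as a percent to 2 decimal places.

18.67%

Real GDP 2005 = Nominal GDP 2005 = 49.65·82 + 6.59·377 + 32.31·246 + 56.29·465 = 40678.84.
Real GDP 2017 (at 2005 prices) = 49.65·87 + 6.59·329 + 32.31·194 + 56.29·631 = 48274.79.
Real growth = 48274.79/40678.84 − 1 = 0.1867.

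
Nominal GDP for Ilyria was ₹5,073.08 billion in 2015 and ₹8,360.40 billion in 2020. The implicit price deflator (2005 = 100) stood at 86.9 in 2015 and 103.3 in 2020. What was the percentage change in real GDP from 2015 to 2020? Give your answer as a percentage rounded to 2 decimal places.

Deflate each year: 2015 → 5073.08/0.869 = 5837.84; 2020 → 8360.40/1.033 = 8093.32.
So real GDP changed by 8093.32/5837.84 − 1 = 0.3864, i.e. 38.64%.

38.64%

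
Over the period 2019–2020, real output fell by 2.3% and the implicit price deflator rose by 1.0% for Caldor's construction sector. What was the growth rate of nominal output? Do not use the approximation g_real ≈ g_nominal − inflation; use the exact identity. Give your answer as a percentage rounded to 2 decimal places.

-1.32%

(1 + g_nom) = (1 + g_real)(1 + π) = 0.9770 × 1.0100 = 0.98677.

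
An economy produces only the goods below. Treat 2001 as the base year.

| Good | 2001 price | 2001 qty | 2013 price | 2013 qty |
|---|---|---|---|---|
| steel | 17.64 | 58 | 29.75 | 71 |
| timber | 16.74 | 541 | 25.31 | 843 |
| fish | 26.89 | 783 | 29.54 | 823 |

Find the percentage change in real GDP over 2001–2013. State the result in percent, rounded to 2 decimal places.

Real GDP 2001 = Nominal GDP 2001 = 17.64·58 + 16.74·541 + 26.89·783 = 31134.33.
Real GDP 2013 (at 2001 prices) = 17.64·71 + 16.74·843 + 26.89·823 = 37494.73.
Real growth = 37494.73/31134.33 − 1 = 0.2043.

20.43%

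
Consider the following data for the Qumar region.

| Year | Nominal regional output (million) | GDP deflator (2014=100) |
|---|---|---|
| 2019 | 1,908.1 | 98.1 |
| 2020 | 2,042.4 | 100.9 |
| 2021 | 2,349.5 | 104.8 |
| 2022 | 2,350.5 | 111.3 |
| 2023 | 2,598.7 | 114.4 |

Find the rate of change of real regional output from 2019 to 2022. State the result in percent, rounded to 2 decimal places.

Real regional output 2019 = 1908.1/0.981 = 1945.06.
Real regional output 2022 = 2350.5/1.113 = 2111.86.
Change = 2111.86/1945.06 − 1 = 0.0858.

8.58%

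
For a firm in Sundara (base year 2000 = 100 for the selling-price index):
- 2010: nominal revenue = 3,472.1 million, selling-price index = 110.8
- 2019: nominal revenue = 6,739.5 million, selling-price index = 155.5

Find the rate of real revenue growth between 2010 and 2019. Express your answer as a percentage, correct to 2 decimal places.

Real revenue 2010 = 3472.1 / 1.108 = 3133.66.
Real revenue 2019 = 6739.5 / 1.555 = 4334.08.
Real growth = 4334.08 / 3133.66 − 1 = 0.3831.

38.31%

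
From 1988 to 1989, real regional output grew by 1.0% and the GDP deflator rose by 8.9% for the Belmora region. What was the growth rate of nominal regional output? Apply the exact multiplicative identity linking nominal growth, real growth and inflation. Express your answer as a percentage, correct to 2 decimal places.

9.99%

(1 + g_nom) = (1 + g_real)(1 + π) = 1.0100 × 1.0890 = 1.09989.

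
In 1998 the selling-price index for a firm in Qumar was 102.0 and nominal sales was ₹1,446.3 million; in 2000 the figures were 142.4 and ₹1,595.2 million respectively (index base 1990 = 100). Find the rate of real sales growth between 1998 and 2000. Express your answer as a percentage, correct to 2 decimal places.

Real sales 1998 = 1446.3 / 1.020 = 1417.94.
Real sales 2000 = 1595.2 / 1.424 = 1120.22.
Real growth = 1120.22 / 1417.94 − 1 = -0.2100.

-21.00%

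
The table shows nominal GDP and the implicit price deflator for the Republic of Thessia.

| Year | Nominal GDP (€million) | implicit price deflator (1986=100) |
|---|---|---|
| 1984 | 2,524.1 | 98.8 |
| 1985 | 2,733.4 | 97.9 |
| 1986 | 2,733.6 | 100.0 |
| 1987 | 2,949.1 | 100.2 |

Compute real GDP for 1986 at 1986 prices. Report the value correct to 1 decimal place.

Real GDP 1986 = 2733.6 / 1.000 = 2733.60.

€2,733.6 million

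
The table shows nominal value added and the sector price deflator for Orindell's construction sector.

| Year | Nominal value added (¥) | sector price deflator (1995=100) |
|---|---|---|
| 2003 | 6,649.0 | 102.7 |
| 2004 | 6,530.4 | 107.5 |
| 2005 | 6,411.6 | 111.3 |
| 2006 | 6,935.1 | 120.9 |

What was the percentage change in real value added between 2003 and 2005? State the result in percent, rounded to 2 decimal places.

Real value added 2003 = 6649.0/1.027 = 6474.20.
Real value added 2005 = 6411.6/1.113 = 5760.65.
Change = 5760.65/6474.20 − 1 = -0.1102.

-11.02%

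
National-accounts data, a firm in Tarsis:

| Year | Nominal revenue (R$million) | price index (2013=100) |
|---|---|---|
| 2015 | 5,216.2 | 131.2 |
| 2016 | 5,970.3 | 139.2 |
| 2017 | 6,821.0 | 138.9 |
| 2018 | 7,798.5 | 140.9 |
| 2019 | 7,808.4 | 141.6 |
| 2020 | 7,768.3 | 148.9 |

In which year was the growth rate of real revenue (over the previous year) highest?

2017

2016: real = 5970.3/1.392 = 4289.01; growth vs 2015 (3975.76) = 7.88%.
2017: real = 6821.0/1.389 = 4910.73; growth vs 2016 (4289.01) = 14.50%.
2018: real = 7798.5/1.409 = 5534.78; growth vs 2017 (4910.73) = 12.71%.
2019: real = 7808.4/1.416 = 5514.41; growth vs 2018 (5534.78) = -0.37%.
2020: real = 7768.3/1.489 = 5217.13; growth vs 2019 (5514.41) = -5.39%.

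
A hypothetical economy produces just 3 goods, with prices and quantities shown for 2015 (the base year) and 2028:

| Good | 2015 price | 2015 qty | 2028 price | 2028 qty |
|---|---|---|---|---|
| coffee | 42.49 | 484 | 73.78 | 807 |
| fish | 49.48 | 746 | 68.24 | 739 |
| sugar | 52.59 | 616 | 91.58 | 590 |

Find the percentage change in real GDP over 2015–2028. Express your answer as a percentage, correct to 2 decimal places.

13.36%

Real GDP 2015 = Nominal GDP 2015 = 42.49·484 + 49.48·746 + 52.59·616 = 89872.68.
Real GDP 2028 (at 2015 prices) = 42.49·807 + 49.48·739 + 52.59·590 = 101883.25.
Real growth = 101883.25/89872.68 − 1 = 0.1336.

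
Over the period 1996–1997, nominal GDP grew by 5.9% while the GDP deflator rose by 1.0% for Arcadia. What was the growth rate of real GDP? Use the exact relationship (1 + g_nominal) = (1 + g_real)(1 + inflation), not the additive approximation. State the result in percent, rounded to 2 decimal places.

4.85%

(1 + g_nom) = (1 + g_real)(1 + π), so g_real = 1.0590 / 1.0100 − 1 = 0.04851.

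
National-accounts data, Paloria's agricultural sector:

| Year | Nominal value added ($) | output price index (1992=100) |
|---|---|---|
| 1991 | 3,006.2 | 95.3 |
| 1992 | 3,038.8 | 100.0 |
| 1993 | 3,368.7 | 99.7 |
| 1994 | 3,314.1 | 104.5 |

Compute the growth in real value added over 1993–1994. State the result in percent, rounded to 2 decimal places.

-6.14%

Real value added 1993 = 3368.7/0.997 = 3378.84.
Real value added 1994 = 3314.1/1.045 = 3171.39.
Change = 3171.39/3378.84 − 1 = -0.0614.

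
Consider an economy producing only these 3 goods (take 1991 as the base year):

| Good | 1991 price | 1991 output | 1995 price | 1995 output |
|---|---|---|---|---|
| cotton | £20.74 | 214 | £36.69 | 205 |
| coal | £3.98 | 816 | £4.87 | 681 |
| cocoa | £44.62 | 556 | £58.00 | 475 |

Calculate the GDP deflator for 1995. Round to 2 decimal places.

Nominal GDP 1995 = 36.69·205 + 4.87·681 + 58.00·475 = 38387.92.
Real GDP 1995 (at 1991 prices) = 20.74·205 + 3.98·681 + 44.62·475 = 28156.58.
Deflator = Nominal/Real × 100 = 38387.92/28156.58 × 100 = 136.337.

136.34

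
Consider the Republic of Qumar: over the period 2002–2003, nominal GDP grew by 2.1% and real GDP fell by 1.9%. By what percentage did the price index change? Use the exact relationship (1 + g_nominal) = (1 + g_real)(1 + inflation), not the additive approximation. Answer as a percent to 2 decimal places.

(1 + g_nom) = (1 + g_real)(1 + π), so π = 1.0210 / 0.9810 − 1 = 0.04077.

4.08%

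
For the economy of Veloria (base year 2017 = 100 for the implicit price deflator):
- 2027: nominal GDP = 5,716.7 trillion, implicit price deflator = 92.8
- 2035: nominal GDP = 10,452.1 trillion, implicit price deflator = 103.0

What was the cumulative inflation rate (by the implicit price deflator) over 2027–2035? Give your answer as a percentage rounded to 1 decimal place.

11.0%

Price-level change = 103.0 / 92.8 − 1 = 0.1099.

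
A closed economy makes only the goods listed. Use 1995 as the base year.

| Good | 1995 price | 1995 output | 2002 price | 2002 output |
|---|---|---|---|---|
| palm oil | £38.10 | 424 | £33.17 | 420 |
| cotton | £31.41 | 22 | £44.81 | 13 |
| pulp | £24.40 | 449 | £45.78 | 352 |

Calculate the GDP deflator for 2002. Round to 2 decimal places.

122.52

Nominal GDP 2002 = 33.17·420 + 44.81·13 + 45.78·352 = 30628.49.
Real GDP 2002 (at 1995 prices) = 38.10·420 + 31.41·13 + 24.40·352 = 24999.13.
Deflator = Nominal/Real × 100 = 30628.49/24999.13 × 100 = 122.518.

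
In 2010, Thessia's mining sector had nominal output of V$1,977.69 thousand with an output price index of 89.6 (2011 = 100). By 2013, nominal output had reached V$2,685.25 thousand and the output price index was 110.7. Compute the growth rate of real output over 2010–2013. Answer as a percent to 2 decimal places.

Deflate each year: 2010 → 1977.69/0.896 = 2207.24; 2013 → 2685.25/1.107 = 2425.70.
So real output changed by 2425.70/2207.24 − 1 = 0.0990, i.e. 9.90%.

9.90%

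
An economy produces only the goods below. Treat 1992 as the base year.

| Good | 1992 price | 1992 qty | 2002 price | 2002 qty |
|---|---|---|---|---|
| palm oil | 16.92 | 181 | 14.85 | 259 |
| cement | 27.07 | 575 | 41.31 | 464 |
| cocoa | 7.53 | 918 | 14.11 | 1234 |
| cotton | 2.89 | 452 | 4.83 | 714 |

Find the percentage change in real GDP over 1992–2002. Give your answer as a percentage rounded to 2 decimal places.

5.41%

Real GDP 1992 = Nominal GDP 1992 = 16.92·181 + 27.07·575 + 7.53·918 + 2.89·452 = 26846.59.
Real GDP 2002 (at 1992 prices) = 16.92·259 + 27.07·464 + 7.53·1234 + 2.89·714 = 28298.24.
Real growth = 28298.24/26846.59 − 1 = 0.0541.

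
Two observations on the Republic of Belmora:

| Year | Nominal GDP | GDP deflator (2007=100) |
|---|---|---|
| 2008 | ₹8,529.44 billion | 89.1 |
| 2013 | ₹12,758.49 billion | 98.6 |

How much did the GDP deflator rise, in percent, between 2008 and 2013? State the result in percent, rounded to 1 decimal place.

10.7%

Price-level change = 98.6 / 89.1 − 1 = 0.1066.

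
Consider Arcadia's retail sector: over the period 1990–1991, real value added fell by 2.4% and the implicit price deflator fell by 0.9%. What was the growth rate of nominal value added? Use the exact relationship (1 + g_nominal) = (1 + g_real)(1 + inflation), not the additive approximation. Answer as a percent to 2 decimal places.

-3.28%

(1 + g_nom) = (1 + g_real)(1 + π) = 0.9760 × 0.9910 = 0.96722.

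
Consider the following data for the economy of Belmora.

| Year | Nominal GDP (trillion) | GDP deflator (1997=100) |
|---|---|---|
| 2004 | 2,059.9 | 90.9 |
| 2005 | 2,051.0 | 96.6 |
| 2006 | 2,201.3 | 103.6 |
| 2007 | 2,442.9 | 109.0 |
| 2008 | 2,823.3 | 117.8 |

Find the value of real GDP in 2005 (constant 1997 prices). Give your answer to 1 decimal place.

2,123.2 trillion

Real GDP 2005 = 2051.0 / 0.966 = 2123.19.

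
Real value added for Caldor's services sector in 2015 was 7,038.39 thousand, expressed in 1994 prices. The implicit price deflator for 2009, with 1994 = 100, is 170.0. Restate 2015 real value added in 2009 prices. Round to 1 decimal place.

11,965.3 thousand

Real value added in 2009 prices = Real value added in 1994 prices × (P_2009/P_1994) = 7038.39 × 1.700 = 11965.26.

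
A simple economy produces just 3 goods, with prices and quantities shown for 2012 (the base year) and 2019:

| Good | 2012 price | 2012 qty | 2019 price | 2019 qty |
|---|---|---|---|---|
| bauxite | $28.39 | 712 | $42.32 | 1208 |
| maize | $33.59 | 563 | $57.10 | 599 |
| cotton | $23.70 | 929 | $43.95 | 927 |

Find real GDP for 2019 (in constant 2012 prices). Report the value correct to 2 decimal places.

Real GDP 2019 = Σ (p_2012 × q_2019) = 28.39·1208 + 33.59·599 + 23.70·927 = 76385.43.

$76385.43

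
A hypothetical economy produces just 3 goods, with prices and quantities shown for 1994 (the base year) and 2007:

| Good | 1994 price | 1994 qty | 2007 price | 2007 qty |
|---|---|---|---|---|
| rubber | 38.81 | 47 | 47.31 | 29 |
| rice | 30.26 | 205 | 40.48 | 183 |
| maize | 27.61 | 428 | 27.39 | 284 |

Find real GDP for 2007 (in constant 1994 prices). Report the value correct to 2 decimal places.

Real GDP 2007 = Σ (p_1994 × q_2007) = 38.81·29 + 30.26·183 + 27.61·284 = 14504.31.

14504.31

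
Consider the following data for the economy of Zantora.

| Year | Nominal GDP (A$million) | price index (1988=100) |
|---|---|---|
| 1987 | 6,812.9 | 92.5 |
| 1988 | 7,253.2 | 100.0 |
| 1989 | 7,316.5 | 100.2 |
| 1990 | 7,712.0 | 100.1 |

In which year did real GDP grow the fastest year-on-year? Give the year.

1990

1988: real = 7253.2/1.000 = 7253.20; growth vs 1987 (7365.30) = -1.52%.
1989: real = 7316.5/1.002 = 7301.90; growth vs 1988 (7253.20) = 0.67%.
1990: real = 7712.0/1.001 = 7704.30; growth vs 1989 (7301.90) = 5.51%.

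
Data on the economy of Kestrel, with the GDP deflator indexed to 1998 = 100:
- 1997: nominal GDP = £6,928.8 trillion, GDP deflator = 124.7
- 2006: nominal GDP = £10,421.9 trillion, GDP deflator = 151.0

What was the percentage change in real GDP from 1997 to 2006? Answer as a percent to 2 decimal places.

Deflate each year: 1997 → 6928.8/1.247 = 5556.38; 2006 → 10421.9/1.510 = 6901.92.
So real GDP changed by 6901.92/5556.38 − 1 = 0.2422, i.e. 24.22%.

24.22%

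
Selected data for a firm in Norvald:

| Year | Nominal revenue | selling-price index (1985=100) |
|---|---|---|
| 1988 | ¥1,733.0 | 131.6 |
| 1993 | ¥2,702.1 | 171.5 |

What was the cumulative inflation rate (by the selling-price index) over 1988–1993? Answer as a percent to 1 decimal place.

Price-level change = 171.5 / 131.6 − 1 = 0.3032.

30.3%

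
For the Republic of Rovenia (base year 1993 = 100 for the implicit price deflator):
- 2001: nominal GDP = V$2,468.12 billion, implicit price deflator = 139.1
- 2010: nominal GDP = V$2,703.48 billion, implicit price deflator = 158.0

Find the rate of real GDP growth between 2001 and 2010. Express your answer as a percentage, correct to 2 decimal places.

Real GDP 2001 = 2468.12 / 1.391 = 1774.35.
Real GDP 2010 = 2703.48 / 1.580 = 1711.06.
Real growth = 1711.06 / 1774.35 − 1 = -0.0357.

-3.57%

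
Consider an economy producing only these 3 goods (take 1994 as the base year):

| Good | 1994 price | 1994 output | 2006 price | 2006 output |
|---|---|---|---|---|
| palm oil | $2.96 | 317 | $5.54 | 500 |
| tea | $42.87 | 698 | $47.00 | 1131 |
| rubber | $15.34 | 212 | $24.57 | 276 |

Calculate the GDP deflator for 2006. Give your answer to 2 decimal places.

Nominal GDP 2006 = 5.54·500 + 47.00·1131 + 24.57·276 = 62708.32.
Real GDP 2006 (at 1994 prices) = 2.96·500 + 42.87·1131 + 15.34·276 = 54199.81.
Deflator = Nominal/Real × 100 = 62708.32/54199.81 × 100 = 115.698.

115.70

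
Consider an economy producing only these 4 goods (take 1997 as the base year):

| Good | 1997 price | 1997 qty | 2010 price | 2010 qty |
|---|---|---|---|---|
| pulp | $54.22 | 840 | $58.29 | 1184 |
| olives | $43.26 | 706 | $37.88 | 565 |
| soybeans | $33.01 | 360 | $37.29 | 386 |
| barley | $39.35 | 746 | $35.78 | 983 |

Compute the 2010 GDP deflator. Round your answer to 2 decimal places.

Nominal GDP 2010 = 58.29·1184 + 37.88·565 + 37.29·386 + 35.78·983 = 139983.24.
Real GDP 2010 (at 1997 prices) = 54.22·1184 + 43.26·565 + 33.01·386 + 39.35·983 = 140061.29.
Deflator = Nominal/Real × 100 = 139983.24/140061.29 × 100 = 99.944.

99.94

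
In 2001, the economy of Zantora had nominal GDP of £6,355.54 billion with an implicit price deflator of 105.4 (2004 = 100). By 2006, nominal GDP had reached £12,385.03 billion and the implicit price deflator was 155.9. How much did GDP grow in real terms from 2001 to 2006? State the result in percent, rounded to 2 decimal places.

Real GDP 2001 = 6355.54 / 1.054 = 6029.92.
Real GDP 2006 = 12385.03 / 1.559 = 7944.21.
Real growth = 7944.21 / 6029.92 − 1 = 0.3175.

31.75%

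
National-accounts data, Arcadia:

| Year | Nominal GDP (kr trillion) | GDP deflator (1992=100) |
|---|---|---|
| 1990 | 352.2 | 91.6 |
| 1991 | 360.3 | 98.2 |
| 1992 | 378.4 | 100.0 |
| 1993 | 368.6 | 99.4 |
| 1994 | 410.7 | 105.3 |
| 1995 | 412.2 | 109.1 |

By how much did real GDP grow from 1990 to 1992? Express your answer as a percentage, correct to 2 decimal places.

Real GDP 1990 = 352.2/0.916 = 384.50.
Real GDP 1992 = 378.4/1.000 = 378.40.
Change = 378.40/384.50 − 1 = -0.0159.

-1.59%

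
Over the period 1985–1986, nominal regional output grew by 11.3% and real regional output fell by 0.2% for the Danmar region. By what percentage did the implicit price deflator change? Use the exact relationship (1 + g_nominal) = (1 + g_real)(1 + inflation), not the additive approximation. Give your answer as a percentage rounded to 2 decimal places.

11.52%

(1 + g_nom) = (1 + g_real)(1 + π), so π = 1.1130 / 0.9980 − 1 = 0.11523.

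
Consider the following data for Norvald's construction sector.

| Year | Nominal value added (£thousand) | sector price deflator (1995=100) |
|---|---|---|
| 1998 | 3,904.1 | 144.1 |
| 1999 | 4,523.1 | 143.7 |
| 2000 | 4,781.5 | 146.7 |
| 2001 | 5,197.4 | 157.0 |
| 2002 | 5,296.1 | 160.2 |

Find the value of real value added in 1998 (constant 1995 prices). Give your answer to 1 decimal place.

£2,709.3 thousand

Real value added 1998 = 3904.1 / 1.441 = 2709.30.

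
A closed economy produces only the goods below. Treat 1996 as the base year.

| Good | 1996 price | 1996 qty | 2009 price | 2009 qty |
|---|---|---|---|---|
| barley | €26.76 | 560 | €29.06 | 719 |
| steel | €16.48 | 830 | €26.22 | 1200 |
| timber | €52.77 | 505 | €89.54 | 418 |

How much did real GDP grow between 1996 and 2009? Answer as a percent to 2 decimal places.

Real GDP 1996 = Nominal GDP 1996 = 26.76·560 + 16.48·830 + 52.77·505 = 55312.85.
Real GDP 2009 (at 1996 prices) = 26.76·719 + 16.48·1200 + 52.77·418 = 61074.30.
Real growth = 61074.30/55312.85 − 1 = 0.1042.

10.42%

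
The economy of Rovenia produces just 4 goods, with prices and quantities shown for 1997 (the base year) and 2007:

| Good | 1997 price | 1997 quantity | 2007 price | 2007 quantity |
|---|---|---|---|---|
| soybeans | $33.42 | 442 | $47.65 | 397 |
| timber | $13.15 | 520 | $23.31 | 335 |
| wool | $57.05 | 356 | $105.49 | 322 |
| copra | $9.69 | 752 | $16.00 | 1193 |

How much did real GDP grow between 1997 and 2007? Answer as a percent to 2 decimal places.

-3.26%

Real GDP 1997 = Nominal GDP 1997 = 33.42·442 + 13.15·520 + 57.05·356 + 9.69·752 = 49206.32.
Real GDP 2007 (at 1997 prices) = 33.42·397 + 13.15·335 + 57.05·322 + 9.69·1193 = 47603.26.
Real growth = 47603.26/49206.32 − 1 = -0.0326.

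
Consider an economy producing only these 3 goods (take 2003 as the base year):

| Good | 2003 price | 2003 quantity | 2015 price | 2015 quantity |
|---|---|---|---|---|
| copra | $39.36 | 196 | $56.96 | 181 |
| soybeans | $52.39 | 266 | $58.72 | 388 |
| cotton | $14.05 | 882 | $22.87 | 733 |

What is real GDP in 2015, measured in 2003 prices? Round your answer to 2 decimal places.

$37750.13

Real GDP 2015 = Σ (p_2003 × q_2015) = 39.36·181 + 52.39·388 + 14.05·733 = 37750.13.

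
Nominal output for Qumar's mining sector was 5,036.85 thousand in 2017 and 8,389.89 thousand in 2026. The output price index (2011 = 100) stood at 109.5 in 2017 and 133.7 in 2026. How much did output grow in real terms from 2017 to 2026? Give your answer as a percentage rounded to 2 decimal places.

Real output 2017 = 5036.85 / 1.095 = 4599.86.
Real output 2026 = 8389.89 / 1.337 = 6275.16.
Real growth = 6275.16 / 4599.86 − 1 = 0.3642.

36.42%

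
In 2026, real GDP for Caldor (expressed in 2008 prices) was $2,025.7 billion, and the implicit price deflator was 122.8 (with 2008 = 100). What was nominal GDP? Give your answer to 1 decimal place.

Nominal GDP = Real × (implicit price deflator/100) = 2025.7 × 1.228 = 2487.56.

$2,487.6 billion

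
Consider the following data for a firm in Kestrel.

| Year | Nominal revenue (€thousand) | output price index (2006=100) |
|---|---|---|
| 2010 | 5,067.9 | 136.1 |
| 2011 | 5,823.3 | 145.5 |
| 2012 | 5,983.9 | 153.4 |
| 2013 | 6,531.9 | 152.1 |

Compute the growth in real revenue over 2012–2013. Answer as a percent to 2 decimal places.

Real revenue 2012 = 5983.9/1.534 = 3900.85.
Real revenue 2013 = 6531.9/1.521 = 4294.48.
Change = 4294.48/3900.85 − 1 = 0.1009.

10.09%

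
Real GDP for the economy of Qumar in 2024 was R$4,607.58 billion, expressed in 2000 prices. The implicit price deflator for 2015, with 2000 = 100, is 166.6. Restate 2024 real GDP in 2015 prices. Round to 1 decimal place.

R$7,676.2 billion

Real GDP in 2015 prices = Real GDP in 2000 prices × (P_2015/P_2000) = 4607.58 × 1.666 = 7676.23.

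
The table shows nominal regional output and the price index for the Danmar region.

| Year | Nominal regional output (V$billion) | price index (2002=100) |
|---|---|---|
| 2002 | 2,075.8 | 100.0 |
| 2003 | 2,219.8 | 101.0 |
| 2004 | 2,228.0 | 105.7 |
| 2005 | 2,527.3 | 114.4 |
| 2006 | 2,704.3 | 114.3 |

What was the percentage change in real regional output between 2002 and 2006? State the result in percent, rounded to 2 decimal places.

13.98%

Real regional output 2002 = 2075.8/1.000 = 2075.80.
Real regional output 2006 = 2704.3/1.143 = 2365.97.
Change = 2365.97/2075.80 − 1 = 0.1398.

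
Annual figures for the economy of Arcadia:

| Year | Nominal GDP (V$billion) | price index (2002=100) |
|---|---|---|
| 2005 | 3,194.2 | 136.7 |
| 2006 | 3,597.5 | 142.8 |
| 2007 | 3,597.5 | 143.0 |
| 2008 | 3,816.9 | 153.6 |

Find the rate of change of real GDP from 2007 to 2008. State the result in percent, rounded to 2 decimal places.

Real GDP 2007 = 3597.5/1.430 = 2515.73.
Real GDP 2008 = 3816.9/1.536 = 2484.96.
Change = 2484.96/2515.73 − 1 = -0.0122.

-1.22%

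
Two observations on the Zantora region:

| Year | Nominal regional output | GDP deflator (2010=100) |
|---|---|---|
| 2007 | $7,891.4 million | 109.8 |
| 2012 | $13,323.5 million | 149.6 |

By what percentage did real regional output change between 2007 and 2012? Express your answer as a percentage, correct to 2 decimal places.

23.92%

Deflate each year: 2007 → 7891.4/1.098 = 7187.07; 2012 → 13323.5/1.496 = 8906.08.
So real regional output changed by 8906.08/7187.07 − 1 = 0.2392, i.e. 23.92%.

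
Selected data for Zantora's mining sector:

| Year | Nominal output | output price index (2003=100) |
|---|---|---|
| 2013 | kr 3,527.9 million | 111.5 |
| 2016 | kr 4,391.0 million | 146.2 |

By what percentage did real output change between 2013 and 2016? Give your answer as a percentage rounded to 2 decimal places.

-5.08%

Deflate each year: 2013 → 3527.9/1.115 = 3164.04; 2016 → 4391.0/1.462 = 3003.42.
So real output changed by 3003.42/3164.04 − 1 = -0.0508, i.e. -5.08%.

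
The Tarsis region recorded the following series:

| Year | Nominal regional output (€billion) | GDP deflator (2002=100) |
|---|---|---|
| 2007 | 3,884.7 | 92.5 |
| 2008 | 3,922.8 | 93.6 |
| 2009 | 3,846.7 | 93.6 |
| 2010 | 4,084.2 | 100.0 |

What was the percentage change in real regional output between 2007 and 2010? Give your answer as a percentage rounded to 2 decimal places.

-2.75%

Real regional output 2007 = 3884.7/0.925 = 4199.68.
Real regional output 2010 = 4084.2/1.000 = 4084.20.
Change = 4084.20/4199.68 − 1 = -0.0275.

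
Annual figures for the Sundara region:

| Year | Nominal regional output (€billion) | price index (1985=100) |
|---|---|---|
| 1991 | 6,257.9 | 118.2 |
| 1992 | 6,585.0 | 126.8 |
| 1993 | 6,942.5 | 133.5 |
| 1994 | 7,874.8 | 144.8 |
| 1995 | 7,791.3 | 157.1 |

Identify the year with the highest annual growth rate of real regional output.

1992: real = 6585.0/1.268 = 5193.22; growth vs 1991 (5294.33) = -1.91%.
1993: real = 6942.5/1.335 = 5200.37; growth vs 1992 (5193.22) = 0.14%.
1994: real = 7874.8/1.448 = 5438.40; growth vs 1993 (5200.37) = 4.58%.
1995: real = 7791.3/1.571 = 4959.45; growth vs 1994 (5438.40) = -8.81%.

1994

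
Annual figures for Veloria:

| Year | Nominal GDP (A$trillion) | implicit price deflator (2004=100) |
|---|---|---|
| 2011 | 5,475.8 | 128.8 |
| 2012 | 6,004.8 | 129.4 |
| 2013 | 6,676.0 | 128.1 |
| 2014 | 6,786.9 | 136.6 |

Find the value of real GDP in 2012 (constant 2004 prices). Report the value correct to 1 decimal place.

Real GDP 2012 = 6004.8 / 1.294 = 4640.49.

A$4,640.5 trillion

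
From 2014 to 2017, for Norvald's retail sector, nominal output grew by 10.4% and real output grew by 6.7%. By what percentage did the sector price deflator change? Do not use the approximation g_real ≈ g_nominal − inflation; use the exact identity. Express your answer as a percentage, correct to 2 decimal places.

3.47%

(1 + g_nom) = (1 + g_real)(1 + π), so π = 1.1040 / 1.0670 − 1 = 0.03468.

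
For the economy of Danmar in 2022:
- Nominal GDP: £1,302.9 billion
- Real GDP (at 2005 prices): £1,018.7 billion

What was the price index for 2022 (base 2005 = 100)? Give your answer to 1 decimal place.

price index = (Nominal / Real) × 100 = 1302.9 / 1018.7 × 100 = 127.90.

127.9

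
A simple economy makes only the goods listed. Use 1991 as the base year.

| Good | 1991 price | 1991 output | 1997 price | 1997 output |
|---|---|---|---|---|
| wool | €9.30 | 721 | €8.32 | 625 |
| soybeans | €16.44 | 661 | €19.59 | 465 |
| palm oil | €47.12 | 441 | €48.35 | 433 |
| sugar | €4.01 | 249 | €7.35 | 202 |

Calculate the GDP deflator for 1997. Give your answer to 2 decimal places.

Nominal GDP 1997 = 8.32·625 + 19.59·465 + 48.35·433 + 7.35·202 = 36729.60.
Real GDP 1997 (at 1991 prices) = 9.30·625 + 16.44·465 + 47.12·433 + 4.01·202 = 34670.08.
Deflator = Nominal/Real × 100 = 36729.60/34670.08 × 100 = 105.940.

105.94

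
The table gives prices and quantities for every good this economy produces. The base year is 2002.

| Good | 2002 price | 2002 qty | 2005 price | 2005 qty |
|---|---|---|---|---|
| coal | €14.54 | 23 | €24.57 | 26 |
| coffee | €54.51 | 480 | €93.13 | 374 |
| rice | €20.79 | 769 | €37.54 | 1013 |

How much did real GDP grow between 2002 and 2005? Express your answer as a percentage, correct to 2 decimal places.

Real GDP 2002 = Nominal GDP 2002 = 14.54·23 + 54.51·480 + 20.79·769 = 42486.73.
Real GDP 2005 (at 2002 prices) = 14.54·26 + 54.51·374 + 20.79·1013 = 41825.05.
Real growth = 41825.05/42486.73 − 1 = -0.0156.

-1.56%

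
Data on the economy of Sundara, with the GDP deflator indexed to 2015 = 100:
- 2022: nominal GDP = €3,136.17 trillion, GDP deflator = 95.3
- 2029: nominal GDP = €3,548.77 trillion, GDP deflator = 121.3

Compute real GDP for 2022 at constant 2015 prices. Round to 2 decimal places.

€3,290.84 trillion

Real GDP = Nominal / (GDP deflator/100) = 3136.17 / 0.953 = 3290.84.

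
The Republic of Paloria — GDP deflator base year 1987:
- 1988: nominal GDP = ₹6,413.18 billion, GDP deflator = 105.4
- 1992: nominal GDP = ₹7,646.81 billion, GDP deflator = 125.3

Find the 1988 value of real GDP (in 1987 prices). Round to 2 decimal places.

Real GDP = Nominal / (GDP deflator/100) = 6413.18 / 1.054 = 6084.61.

₹6,084.61 billion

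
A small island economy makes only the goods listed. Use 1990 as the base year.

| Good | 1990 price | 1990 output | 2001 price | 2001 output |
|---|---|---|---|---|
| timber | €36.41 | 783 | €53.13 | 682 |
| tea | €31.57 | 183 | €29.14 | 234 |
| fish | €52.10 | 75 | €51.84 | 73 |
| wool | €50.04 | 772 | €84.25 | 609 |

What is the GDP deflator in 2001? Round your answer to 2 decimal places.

Nominal GDP 2001 = 53.13·682 + 29.14·234 + 51.84·73 + 84.25·609 = 98145.99.
Real GDP 2001 (at 1990 prices) = 36.41·682 + 31.57·234 + 52.10·73 + 50.04·609 = 66496.66.
Deflator = Nominal/Real × 100 = 98145.99/66496.66 × 100 = 147.595.

147.60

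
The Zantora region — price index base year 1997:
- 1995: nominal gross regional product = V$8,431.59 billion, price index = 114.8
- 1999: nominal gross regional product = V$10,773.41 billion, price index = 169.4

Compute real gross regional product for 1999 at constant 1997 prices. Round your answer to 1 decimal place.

V$6,359.7 billion

Real gross regional product = Nominal / (price index/100) = 10773.41 / 1.694 = 6359.75.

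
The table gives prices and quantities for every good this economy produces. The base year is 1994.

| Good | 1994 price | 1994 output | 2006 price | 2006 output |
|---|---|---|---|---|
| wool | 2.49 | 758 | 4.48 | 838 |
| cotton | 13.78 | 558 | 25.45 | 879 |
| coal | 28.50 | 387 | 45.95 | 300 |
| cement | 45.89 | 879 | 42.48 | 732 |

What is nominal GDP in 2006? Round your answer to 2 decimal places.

Nominal GDP 2006 = Σ (p_2006 × q_2006) = 4.48·838 + 25.45·879 + 45.95·300 + 42.48·732 = 71005.15.

71005.15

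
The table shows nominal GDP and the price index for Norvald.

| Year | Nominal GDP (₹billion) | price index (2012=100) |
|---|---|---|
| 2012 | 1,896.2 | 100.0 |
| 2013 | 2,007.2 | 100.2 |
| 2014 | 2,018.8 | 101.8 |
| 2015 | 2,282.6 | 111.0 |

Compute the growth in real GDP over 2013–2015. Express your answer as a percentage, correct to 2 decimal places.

Real GDP 2013 = 2007.2/1.002 = 2003.19.
Real GDP 2015 = 2282.6/1.110 = 2056.40.
Change = 2056.40/2003.19 − 1 = 0.0266.

2.66%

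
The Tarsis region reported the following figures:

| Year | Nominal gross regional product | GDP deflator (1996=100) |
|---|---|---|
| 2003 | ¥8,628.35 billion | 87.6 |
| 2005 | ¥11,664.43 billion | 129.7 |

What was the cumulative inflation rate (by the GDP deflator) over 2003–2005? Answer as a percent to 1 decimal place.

48.1%

Price-level change = 129.7 / 87.6 − 1 = 0.4806.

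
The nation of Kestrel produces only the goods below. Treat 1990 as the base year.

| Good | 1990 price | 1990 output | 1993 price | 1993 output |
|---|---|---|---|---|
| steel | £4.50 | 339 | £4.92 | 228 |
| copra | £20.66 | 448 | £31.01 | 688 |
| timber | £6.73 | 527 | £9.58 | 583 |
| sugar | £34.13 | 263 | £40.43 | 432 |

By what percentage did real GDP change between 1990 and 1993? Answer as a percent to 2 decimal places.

Real GDP 1990 = Nominal GDP 1990 = 4.50·339 + 20.66·448 + 6.73·527 + 34.13·263 = 23304.08.
Real GDP 1993 (at 1990 prices) = 4.50·228 + 20.66·688 + 6.73·583 + 34.13·432 = 33907.83.
Real growth = 33907.83/23304.08 − 1 = 0.4550.

45.50%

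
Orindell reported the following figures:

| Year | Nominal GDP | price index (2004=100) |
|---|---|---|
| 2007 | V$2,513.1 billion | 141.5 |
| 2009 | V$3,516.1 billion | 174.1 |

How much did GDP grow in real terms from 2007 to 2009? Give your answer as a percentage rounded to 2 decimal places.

13.71%

Deflate each year: 2007 → 2513.1/1.415 = 1776.04; 2009 → 3516.1/1.741 = 2019.59.
So real GDP changed by 2019.59/1776.04 − 1 = 0.1371, i.e. 13.71%.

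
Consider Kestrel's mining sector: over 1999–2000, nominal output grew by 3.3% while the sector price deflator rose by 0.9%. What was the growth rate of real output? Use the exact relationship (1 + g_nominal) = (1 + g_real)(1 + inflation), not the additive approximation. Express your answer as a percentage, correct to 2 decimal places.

(1 + g_nom) = (1 + g_real)(1 + π), so g_real = 1.0330 / 1.0090 − 1 = 0.02379.

2.38%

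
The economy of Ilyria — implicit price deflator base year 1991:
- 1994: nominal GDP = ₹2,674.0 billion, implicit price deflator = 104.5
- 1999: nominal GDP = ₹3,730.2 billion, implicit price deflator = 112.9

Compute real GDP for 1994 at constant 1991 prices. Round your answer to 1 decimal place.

Real GDP = Nominal / (implicit price deflator/100) = 2674.0 / 1.045 = 2558.85.

₹2,558.9 billion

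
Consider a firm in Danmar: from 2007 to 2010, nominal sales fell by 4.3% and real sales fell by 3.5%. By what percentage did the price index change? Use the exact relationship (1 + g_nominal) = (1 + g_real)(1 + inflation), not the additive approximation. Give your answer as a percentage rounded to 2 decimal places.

-0.83%

(1 + g_nom) = (1 + g_real)(1 + π), so π = 0.9570 / 0.9650 − 1 = -0.00829.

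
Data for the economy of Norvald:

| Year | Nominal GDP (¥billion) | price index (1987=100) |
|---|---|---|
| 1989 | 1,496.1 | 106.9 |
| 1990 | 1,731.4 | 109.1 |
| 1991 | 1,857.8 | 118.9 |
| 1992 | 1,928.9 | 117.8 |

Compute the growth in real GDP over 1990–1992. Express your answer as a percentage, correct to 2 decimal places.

3.18%

Real GDP 1990 = 1731.4/1.091 = 1586.98.
Real GDP 1992 = 1928.9/1.178 = 1637.44.
Change = 1637.44/1586.98 − 1 = 0.0318.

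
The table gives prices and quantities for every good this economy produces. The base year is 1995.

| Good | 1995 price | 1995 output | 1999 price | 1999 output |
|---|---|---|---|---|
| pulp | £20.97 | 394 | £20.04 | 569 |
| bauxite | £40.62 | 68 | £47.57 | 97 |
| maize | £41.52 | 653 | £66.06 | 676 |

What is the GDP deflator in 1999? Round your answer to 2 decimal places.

Nominal GDP 1999 = 20.04·569 + 47.57·97 + 66.06·676 = 60673.61.
Real GDP 1999 (at 1995 prices) = 20.97·569 + 40.62·97 + 41.52·676 = 43939.59.
Deflator = Nominal/Real × 100 = 60673.61/43939.59 × 100 = 138.084.

138.08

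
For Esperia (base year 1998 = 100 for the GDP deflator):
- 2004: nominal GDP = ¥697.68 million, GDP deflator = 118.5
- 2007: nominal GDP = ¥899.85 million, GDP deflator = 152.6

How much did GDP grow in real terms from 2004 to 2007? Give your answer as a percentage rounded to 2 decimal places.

Deflate each year: 2004 → 697.68/1.185 = 588.76; 2007 → 899.85/1.526 = 589.68.
So real GDP changed by 589.68/588.76 − 1 = 0.0016, i.e. 0.16%.

0.16%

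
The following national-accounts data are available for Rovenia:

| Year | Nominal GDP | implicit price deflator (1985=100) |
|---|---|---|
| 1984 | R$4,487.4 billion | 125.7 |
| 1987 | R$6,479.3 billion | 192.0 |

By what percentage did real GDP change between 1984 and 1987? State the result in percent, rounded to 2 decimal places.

-5.47%

Deflate each year: 1984 → 4487.4/1.257 = 3569.93; 1987 → 6479.3/1.920 = 3374.64.
So real GDP changed by 3374.64/3569.93 − 1 = -0.0547, i.e. -5.47%.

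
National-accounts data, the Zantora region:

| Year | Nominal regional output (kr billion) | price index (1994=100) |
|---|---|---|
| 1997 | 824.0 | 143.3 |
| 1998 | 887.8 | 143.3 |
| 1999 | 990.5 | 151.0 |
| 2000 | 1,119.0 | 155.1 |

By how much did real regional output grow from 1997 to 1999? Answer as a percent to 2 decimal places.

Real regional output 1997 = 824.0/1.433 = 575.02.
Real regional output 1999 = 990.5/1.510 = 655.96.
Change = 655.96/575.02 − 1 = 0.1408.

14.08%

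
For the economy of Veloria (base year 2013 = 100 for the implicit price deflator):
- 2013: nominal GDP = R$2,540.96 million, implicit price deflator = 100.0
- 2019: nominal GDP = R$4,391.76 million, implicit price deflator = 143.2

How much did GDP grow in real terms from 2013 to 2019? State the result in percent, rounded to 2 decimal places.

Real GDP 2013 = 2540.96 / 1.000 = 2540.96.
Real GDP 2019 = 4391.76 / 1.432 = 3066.87.
Real growth = 3066.87 / 2540.96 − 1 = 0.2070.

20.70%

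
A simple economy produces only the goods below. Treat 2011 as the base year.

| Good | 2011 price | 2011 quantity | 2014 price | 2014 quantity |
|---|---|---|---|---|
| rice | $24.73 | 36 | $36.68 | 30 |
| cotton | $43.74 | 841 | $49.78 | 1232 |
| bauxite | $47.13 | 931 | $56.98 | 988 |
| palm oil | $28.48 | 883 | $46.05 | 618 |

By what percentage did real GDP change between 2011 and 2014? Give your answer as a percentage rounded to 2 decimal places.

11.33%

Real GDP 2011 = Nominal GDP 2011 = 24.73·36 + 43.74·841 + 47.13·931 + 28.48·883 = 106701.49.
Real GDP 2014 (at 2011 prices) = 24.73·30 + 43.74·1232 + 47.13·988 + 28.48·618 = 118794.66.
Real growth = 118794.66/106701.49 − 1 = 0.1133.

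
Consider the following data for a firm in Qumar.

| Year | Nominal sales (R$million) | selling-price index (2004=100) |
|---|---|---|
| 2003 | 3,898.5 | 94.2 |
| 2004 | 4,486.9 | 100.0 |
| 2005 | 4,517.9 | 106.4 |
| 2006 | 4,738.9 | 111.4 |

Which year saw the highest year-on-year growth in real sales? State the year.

2004: real = 4486.9/1.000 = 4486.90; growth vs 2003 (4138.54) = 8.42%.
2005: real = 4517.9/1.064 = 4246.15; growth vs 2004 (4486.90) = -5.37%.
2006: real = 4738.9/1.114 = 4253.95; growth vs 2005 (4246.15) = 0.18%.

2004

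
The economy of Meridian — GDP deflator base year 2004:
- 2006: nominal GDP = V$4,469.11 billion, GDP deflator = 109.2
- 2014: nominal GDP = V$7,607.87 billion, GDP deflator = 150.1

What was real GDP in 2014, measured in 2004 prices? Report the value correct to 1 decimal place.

V$5,068.5 billion

Real GDP = Nominal / (GDP deflator/100) = 7607.87 / 1.501 = 5068.53.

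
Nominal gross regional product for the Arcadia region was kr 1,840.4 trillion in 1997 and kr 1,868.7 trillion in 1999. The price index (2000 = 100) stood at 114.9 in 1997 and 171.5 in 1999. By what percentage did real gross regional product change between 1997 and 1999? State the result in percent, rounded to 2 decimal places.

Deflate each year: 1997 → 1840.4/1.149 = 1601.74; 1999 → 1868.7/1.715 = 1089.62.
So real gross regional product changed by 1089.62/1601.74 − 1 = -0.3197, i.e. -31.97%.

-31.97%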